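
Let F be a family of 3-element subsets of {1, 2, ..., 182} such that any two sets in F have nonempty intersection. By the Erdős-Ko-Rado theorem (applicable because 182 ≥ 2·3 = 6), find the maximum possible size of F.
max |F| = C(181, 2) = 16290

The Erdős-Ko-Rado theorem states: for n ≥ 2k, an intersecting family of k-subsets of an n-element set has size at most C(n − 1, k − 1), with equality for 'star' families {A ⊆ [n] : |A| = k, i ∈ A} (fix an element i). For n = 182, k = 3: C(181, 2) = 16290.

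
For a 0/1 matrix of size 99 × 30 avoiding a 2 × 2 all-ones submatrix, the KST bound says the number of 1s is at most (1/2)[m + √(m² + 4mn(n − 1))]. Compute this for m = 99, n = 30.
z(99, 30; 2, 2) ≤ (1/2)[99 + √(99² + 4·99·30·29)] = (1/2)[99 + √354321] = 347.1243

Kővári–Sós–Turán: let r_1, ..., r_99 be the row sums and z = Σ r_i the total number of 1s. Each pair of columns can share at most one row with both entries 1 (else a 2×2 all-ones block appears), so Σ_i C(r_i, 2) ≤ C(30, 2) = 435. By convexity Σ_i C(r_i, 2) ≥ 99·C(z/99, 2) = z(z − 99)/(2·99), giving z² − 99z − 99·30·29 ≤ 0 and hence z ≤ (1/2)[99 + √(9801 + 4·86130)] = (1/2)[99 + √354321] ≈ (1/2)(99 + 595.2487) = 347.1243.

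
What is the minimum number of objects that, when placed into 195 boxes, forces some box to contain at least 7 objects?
n = (7 − 1)·195 + 1 = 1171

By the generalised pigeonhole principle, to guarantee some box contains ≥ r objects we need more than (r − 1) · k objects total. Threshold: n = (r − 1) · k + 1. With r = 7 and k = 195: n = 6 · 195 + 1 = 1170 + 1 = 1171. For n = 1170 = 6 · 195, we can put exactly 6 objects in every box, avoiding 7 in any single one — so 1171 is tight.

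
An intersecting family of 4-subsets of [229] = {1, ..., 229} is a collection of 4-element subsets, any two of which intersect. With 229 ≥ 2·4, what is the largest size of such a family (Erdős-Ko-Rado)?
max |F| = C(228, 3) = 1949476

Erdős-Ko-Rado (1961): when n ≥ 2k, max |F| = C(n−1, k−1). The bound is attained by the star {A : i ∈ A} for any fixed i ∈ [n]. Here C(229−1, 4−1) = C(228, 3) = 1949476.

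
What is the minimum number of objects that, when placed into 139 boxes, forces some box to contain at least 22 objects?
n = (22 − 1)·139 + 1 = 2920

By the generalised pigeonhole principle, to guarantee some box contains ≥ r objects we need more than (r − 1) · k objects total. Threshold: n = (r − 1) · k + 1. With r = 22 and k = 139: n = 21 · 139 + 1 = 2919 + 1 = 2920. For n = 2919 = 21 · 139, we can put exactly 21 objects in every box, avoiding 22 in any single one — so 2920 is tight.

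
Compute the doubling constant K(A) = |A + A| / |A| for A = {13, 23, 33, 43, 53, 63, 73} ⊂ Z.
K = |A + A| / |A| = 13/7

Enumerate A + A = {a + b : a, b ∈ A}. With |A| = 7, there are |A|^2 = 49 ordered sum pairs; collecting distinct values, A + A = {26, 36, 46, 56, 66, 76, 86, 96, 106, 116, 126, 136, 146}, so |A + A| = 13. Thus K = 13/7. Here |A + A| = 2|A| − 1 = 13, the minimum possible — so K = 13/7 is minimal, which holds iff A is an arithmetic progression.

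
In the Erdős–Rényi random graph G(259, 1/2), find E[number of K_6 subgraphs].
E[# K_6] = C(259, 6) · (1/2)^C(6, 2) = 395488590784 / 2^15 = 6179509231/512 ≈ 12069353.966797

For each 6-subset S of vertices (there are C(259, 6) = 395488590784 such S), let X_S = 1 if S induces a K_6 (all C(6, 2) = 15 edges present). Then P(X_S = 1) = (1/2)^15 = 1/32768. By linearity of expectation, E[# K_6] = C(259, 6) · (1/2)^15 = 395488590784 / 32768 = 6179509231/512 ≈ 12069353.966797.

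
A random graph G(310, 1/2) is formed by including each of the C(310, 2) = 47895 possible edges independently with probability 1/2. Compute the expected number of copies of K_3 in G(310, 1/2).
E[# K_3] = C(310, 3) · (1/2)^C(3, 2) = 4917220 / 2^3 = 1229305/2 = 614652.5

For each 3-subset S of vertices (there are C(310, 3) = 4917220 such S), let X_S = 1 if S induces a K_3 (all C(3, 2) = 3 edges present). Then P(X_S = 1) = (1/2)^3 = 1/8. By linearity of expectation, E[# K_3] = C(310, 3) · (1/2)^3 = 4917220 / 8 = 1229305/2 = 614652.5.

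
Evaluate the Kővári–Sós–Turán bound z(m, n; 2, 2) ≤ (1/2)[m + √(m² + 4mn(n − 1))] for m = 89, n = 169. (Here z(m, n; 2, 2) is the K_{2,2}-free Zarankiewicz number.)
z(89, 169; 2, 2) ≤ (1/2)[89 + √(89² + 4·89·169·168)] = (1/2)[89 + √10115473] = 1634.7416

Kővári–Sós–Turán: let r_1, ..., r_89 be the row sums and z = Σ r_i the total number of 1s. Each pair of columns can share at most one row with both entries 1 (else a 2×2 all-ones block appears), so Σ_i C(r_i, 2) ≤ C(169, 2) = 14196. By convexity Σ_i C(r_i, 2) ≥ 89·C(z/89, 2) = z(z − 89)/(2·89), giving z² − 89z − 89·169·168 ≤ 0 and hence z ≤ (1/2)[89 + √(7921 + 4·2526888)] = (1/2)[89 + √10115473] ≈ (1/2)(89 + 3180.4831) = 1634.7416.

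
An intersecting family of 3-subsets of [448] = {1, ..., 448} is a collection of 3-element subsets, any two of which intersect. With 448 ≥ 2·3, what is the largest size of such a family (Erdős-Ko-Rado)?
max |F| = C(447, 2) = 99681

The Erdős-Ko-Rado theorem states: for n ≥ 2k, an intersecting family of k-subsets of an n-element set has size at most C(n − 1, k − 1), with equality for 'star' families {A ⊆ [n] : |A| = k, i ∈ A} (fix an element i). For n = 448, k = 3: C(447, 2) = 99681.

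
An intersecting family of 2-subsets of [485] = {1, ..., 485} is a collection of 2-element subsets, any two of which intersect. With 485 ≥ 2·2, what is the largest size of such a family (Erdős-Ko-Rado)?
max |F| = C(484, 1) = 484

Erdős-Ko-Rado (1961): when n ≥ 2k, max |F| = C(n−1, k−1). The bound is attained by the star {A : i ∈ A} for any fixed i ∈ [n]. Here C(485−1, 2−1) = C(484, 1) = 484.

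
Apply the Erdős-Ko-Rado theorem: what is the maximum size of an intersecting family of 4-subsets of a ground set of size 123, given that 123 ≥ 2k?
max |F| = C(122, 3) = 295240

Erdős-Ko-Rado (1961): when n ≥ 2k, max |F| = C(n−1, k−1). The bound is attained by the star {A : i ∈ A} for any fixed i ∈ [n]. Here C(123−1, 4−1) = C(122, 3) = 295240.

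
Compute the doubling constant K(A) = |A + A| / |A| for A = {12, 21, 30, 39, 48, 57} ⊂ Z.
K = |A + A| / |A| = 11/6

Enumerate A + A = {a + b : a, b ∈ A}. With |A| = 6, there are |A|^2 = 36 ordered sum pairs; collecting distinct values, A + A = {24, 33, 42, 51, 60, 69, 78, 87, 96, 105, 114}, so |A + A| = 11. Thus K = 11/6. Here |A + A| = 2|A| − 1 = 11, the minimum possible — so K = 11/6 is minimal, which holds iff A is an arithmetic progression.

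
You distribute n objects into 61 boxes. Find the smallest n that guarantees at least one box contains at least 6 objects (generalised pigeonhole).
n = (6 − 1)·61 + 1 = 306

By the generalised pigeonhole principle, to guarantee some box contains ≥ r objects we need more than (r − 1) · k objects total. Threshold: n = (r − 1) · k + 1. With r = 6 and k = 61: n = 5 · 61 + 1 = 305 + 1 = 306. For n = 305 = 5 · 61, we can put exactly 5 objects in every box, avoiding 6 in any single one — so 306 is tight.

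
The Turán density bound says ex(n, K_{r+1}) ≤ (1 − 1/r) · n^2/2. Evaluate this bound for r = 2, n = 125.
Turán density bound = (1/2) · 125^2/2 = 15625/4 ≈ 3906.25

Turán's theorem: ex(n, K_{r+1}) is achieved by the complete r-partite Turán graph T(n, r) with parts as balanced as possible, and is at most (1 − 1/r) · n^2/2. For r = 2, n = 125: the density bound is (1/2) · 15625/2 = 15625/4 ≈ 3906.25. The integer-valued extremum is e(T(125, 2)) = 3906, which is strictly less than the density bound 15625/4 since 2 ∤ 125 (the parts of T(125, 2) cannot all be equal).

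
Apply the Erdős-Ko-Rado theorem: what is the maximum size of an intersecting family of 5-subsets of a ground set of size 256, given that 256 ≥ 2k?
max |F| = C(255, 4) = 172061505

Erdős-Ko-Rado (1961): when n ≥ 2k, max |F| = C(n−1, k−1). The bound is attained by the star {A : i ∈ A} for any fixed i ∈ [n]. Here C(256−1, 5−1) = C(255, 4) = 172061505.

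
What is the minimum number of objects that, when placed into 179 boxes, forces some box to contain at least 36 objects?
n = (36 − 1)·179 + 1 = 6266

By the generalised pigeonhole principle, to guarantee some box contains ≥ r objects we need more than (r − 1) · k objects total. Threshold: n = (r − 1) · k + 1. With r = 36 and k = 179: n = 35 · 179 + 1 = 6265 + 1 = 6266. For n = 6265 = 35 · 179, we can put exactly 35 objects in every box, avoiding 36 in any single one — so 6266 is tight.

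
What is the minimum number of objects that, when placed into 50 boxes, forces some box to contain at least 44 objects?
n = (44 − 1)·50 + 1 = 2151

By the generalised pigeonhole principle, to guarantee some box contains ≥ r objects we need more than (r − 1) · k objects total. Threshold: n = (r − 1) · k + 1. With r = 44 and k = 50: n = 43 · 50 + 1 = 2150 + 1 = 2151. For n = 2150 = 43 · 50, we can put exactly 43 objects in every box, avoiding 44 in any single one — so 2151 is tight.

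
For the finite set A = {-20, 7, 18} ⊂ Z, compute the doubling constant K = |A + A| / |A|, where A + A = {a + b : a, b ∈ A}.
K = |A + A| / |A| = 6/3 = 2

Enumerate A + A = {a + b : a, b ∈ A}. With |A| = 3, there are |A|^2 = 9 ordered sum pairs; collecting distinct values, A + A = {-40, -13, -2, 14, 25, 36}, so |A + A| = 6. Thus K = 6/3 = 2. For comparison, the minimum possible |A + A| over all 3-element sets is 2·3 − 1 = 5 (so min K = 5/3), attained only by arithmetic progressions.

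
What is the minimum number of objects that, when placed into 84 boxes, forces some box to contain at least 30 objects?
n = (30 − 1)·84 + 1 = 2437

By the generalised pigeonhole principle, to guarantee some box contains ≥ r objects we need more than (r − 1) · k objects total. Threshold: n = (r − 1) · k + 1. With r = 30 and k = 84: n = 29 · 84 + 1 = 2436 + 1 = 2437. For n = 2436 = 29 · 84, we can put exactly 29 objects in every box, avoiding 30 in any single one — so 2437 is tight.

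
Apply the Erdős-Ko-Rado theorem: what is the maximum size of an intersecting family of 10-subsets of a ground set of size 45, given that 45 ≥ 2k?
max |F| = C(44, 9) = 708930508

Erdős-Ko-Rado (1961): when n ≥ 2k, max |F| = C(n−1, k−1). The bound is attained by the star {A : i ∈ A} for any fixed i ∈ [n]. Here C(45−1, 10−1) = C(44, 9) = 708930508.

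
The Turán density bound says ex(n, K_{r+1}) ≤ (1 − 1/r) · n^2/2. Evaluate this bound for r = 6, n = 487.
Turán density bound = (5/6) · 487^2/2 = 1185845/12 ≈ 98820.4167

Turán's theorem: ex(n, K_{r+1}) is achieved by the complete r-partite Turán graph T(n, r) with parts as balanced as possible, and is at most (1 − 1/r) · n^2/2. For r = 6, n = 487: the density bound is (5/6) · 237169/2 = 1185845/12 ≈ 98820.4167. The integer-valued extremum is e(T(487, 6)) = 98820, which is strictly less than the density bound 1185845/12 since 6 ∤ 487 (the parts of T(487, 6) cannot all be equal).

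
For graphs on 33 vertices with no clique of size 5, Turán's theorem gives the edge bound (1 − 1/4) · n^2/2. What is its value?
Turán density bound = (3/4) · 33^2/2 = 3267/8 ≈ 408.375

Turán's theorem: ex(n, K_{r+1}) is achieved by the complete r-partite Turán graph T(n, r) with parts as balanced as possible, and is at most (1 − 1/r) · n^2/2. For r = 4, n = 33: the density bound is (3/4) · 1089/2 = 3267/8 ≈ 408.375. The integer-valued extremum is e(T(33, 4)) = 408, which is strictly less than the density bound 3267/8 since 4 ∤ 33 (the parts of T(33, 4) cannot all be equal).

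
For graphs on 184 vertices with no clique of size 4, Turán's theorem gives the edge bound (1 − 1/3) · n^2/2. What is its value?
Turán density bound = (2/3) · 184^2/2 = 33856/3 ≈ 11285.3333

Turán's theorem: ex(n, K_{r+1}) is achieved by the complete r-partite Turán graph T(n, r) with parts as balanced as possible, and is at most (1 − 1/r) · n^2/2. For r = 3, n = 184: the density bound is (2/3) · 33856/2 = 33856/3 ≈ 11285.3333. The integer-valued extremum is e(T(184, 3)) = 11285, which is strictly less than the density bound 33856/3 since 3 ∤ 184 (the parts of T(184, 3) cannot all be equal).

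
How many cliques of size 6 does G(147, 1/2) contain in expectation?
E[# K_6] = C(147, 6) · (1/2)^C(6, 2) = 12638413788 / 2^15 = 3159603447/8192 ≈ 385693.780151

For each 6-subset S of vertices (there are C(147, 6) = 12638413788 such S), let X_S = 1 if S induces a K_6 (all C(6, 2) = 15 edges present). Then P(X_S = 1) = (1/2)^15 = 1/32768. By linearity of expectation, E[# K_6] = C(147, 6) · (1/2)^15 = 12638413788 / 32768 = 3159603447/8192 ≈ 385693.780151.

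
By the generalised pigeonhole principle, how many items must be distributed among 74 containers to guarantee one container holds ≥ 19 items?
n = (19 − 1)·74 + 1 = 1333

By the generalised pigeonhole principle, to guarantee some box contains ≥ r objects we need more than (r − 1) · k objects total. Threshold: n = (r − 1) · k + 1. With r = 19 and k = 74: n = 18 · 74 + 1 = 1332 + 1 = 1333. For n = 1332 = 18 · 74, we can put exactly 18 objects in every box, avoiding 19 in any single one — so 1333 is tight.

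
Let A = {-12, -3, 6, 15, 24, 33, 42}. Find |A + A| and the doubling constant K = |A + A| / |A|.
K = |A + A| / |A| = 13/7

Enumerate A + A = {a + b : a, b ∈ A}. With |A| = 7, there are |A|^2 = 49 ordered sum pairs; collecting distinct values, A + A = {-24, -15, -6, 3, 12, 21, 30, 39, 48, 57, 66, 75, 84}, so |A + A| = 13. Thus K = 13/7. Here |A + A| = 2|A| − 1 = 13, the minimum possible — so K = 13/7 is minimal, which holds iff A is an arithmetic progression.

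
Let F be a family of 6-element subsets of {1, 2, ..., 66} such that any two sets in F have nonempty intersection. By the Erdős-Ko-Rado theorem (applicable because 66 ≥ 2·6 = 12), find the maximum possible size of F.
max |F| = C(65, 5) = 8259888

The Erdős-Ko-Rado theorem states: for n ≥ 2k, an intersecting family of k-subsets of an n-element set has size at most C(n − 1, k − 1), with equality for 'star' families {A ⊆ [n] : |A| = k, i ∈ A} (fix an element i). For n = 66, k = 6: C(65, 5) = 8259888.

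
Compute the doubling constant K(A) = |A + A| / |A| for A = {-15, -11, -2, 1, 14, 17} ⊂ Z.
K = |A + A| / |A| = 18/6 = 3

Enumerate A + A = {a + b : a, b ∈ A}. With |A| = 6, there are |A|^2 = 36 ordered sum pairs; collecting distinct values, A + A = {-30, -26, -22, -17, -14, -13, -10, -4, -1, 2, 3, 6, 12, 15, 18, 28, 31, 34}, so |A + A| = 18. Thus K = 18/6 = 3. For comparison, the minimum possible |A + A| over all 6-element sets is 2·6 − 1 = 11 (so min K = 11/6), attained only by arithmetic progressions.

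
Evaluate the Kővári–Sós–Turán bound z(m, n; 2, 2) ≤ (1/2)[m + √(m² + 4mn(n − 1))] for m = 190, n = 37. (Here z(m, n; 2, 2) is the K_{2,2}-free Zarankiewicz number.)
z(190, 37; 2, 2) ≤ (1/2)[190 + √(190² + 4·190·37·36)] = (1/2)[190 + √1048420] = 606.9619

Kővári–Sós–Turán: let r_1, ..., r_190 be the row sums and z = Σ r_i the total number of 1s. Each pair of columns can share at most one row with both entries 1 (else a 2×2 all-ones block appears), so Σ_i C(r_i, 2) ≤ C(37, 2) = 666. By convexity Σ_i C(r_i, 2) ≥ 190·C(z/190, 2) = z(z − 190)/(2·190), giving z² − 190z − 190·37·36 ≤ 0 and hence z ≤ (1/2)[190 + √(36100 + 4·253080)] = (1/2)[190 + √1048420] ≈ (1/2)(190 + 1023.9238) = 606.9619.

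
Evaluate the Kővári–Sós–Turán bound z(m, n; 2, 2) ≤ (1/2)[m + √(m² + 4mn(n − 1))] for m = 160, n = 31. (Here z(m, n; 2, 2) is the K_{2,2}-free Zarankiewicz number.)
z(160, 31; 2, 2) ≤ (1/2)[160 + √(160² + 4·160·31·30)] = (1/2)[160 + √620800] = 473.9543

Kővári–Sós–Turán: let r_1, ..., r_160 be the row sums and z = Σ r_i the total number of 1s. Each pair of columns can share at most one row with both entries 1 (else a 2×2 all-ones block appears), so Σ_i C(r_i, 2) ≤ C(31, 2) = 465. By convexity Σ_i C(r_i, 2) ≥ 160·C(z/160, 2) = z(z − 160)/(2·160), giving z² − 160z − 160·31·30 ≤ 0 and hence z ≤ (1/2)[160 + √(25600 + 4·148800)] = (1/2)[160 + √620800] ≈ (1/2)(160 + 787.9086) = 473.9543.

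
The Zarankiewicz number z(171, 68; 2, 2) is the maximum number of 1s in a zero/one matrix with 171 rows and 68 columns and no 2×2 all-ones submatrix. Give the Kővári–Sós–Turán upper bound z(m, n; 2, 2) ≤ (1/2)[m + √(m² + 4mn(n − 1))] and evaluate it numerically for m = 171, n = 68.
z(171, 68; 2, 2) ≤ (1/2)[171 + √(171² + 4·171·68·67)] = (1/2)[171 + √3145545] = 972.2842

Kővári–Sós–Turán: let r_1, ..., r_171 be the row sums and z = Σ r_i the total number of 1s. Each pair of columns can share at most one row with both entries 1 (else a 2×2 all-ones block appears), so Σ_i C(r_i, 2) ≤ C(68, 2) = 2278. By convexity Σ_i C(r_i, 2) ≥ 171·C(z/171, 2) = z(z − 171)/(2·171), giving z² − 171z − 171·68·67 ≤ 0 and hence z ≤ (1/2)[171 + √(29241 + 4·779076)] = (1/2)[171 + √3145545] ≈ (1/2)(171 + 1773.5684) = 972.2842.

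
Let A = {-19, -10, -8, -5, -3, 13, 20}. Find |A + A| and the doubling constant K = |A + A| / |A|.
K = |A + A| / |A| = 25/7

Enumerate A + A = {a + b : a, b ∈ A}. With |A| = 7, there are |A|^2 = 49 ordered sum pairs; collecting distinct values, A + A = {-38, -29, -27, -24, -22, -20, -18, -16, -15, -13, -11, -10, -8, -6, 1, 3, 5, 8, 10, 12, 15, 17, 26, 33, 40}, so |A + A| = 25. Thus K = 25/7. For comparison, the minimum possible |A + A| over all 7-element sets is 2·7 − 1 = 13 (so min K = 13/7), attained only by arithmetic progressions.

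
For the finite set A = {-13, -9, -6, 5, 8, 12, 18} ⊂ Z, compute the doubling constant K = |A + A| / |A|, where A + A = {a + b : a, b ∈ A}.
K = |A + A| / |A| = 26/7

Enumerate A + A = {a + b : a, b ∈ A}. With |A| = 7, there are |A|^2 = 49 ordered sum pairs; collecting distinct values, A + A = {-26, -22, -19, -18, -15, -12, -8, -5, -4, -1, 2, 3, 5, 6, 9, 10, 12, 13, 16, 17, 20, 23, 24, 26, 30, 36}, so |A + A| = 26. Thus K = 26/7. For comparison, the minimum possible |A + A| over all 7-element sets is 2·7 − 1 = 13 (so min K = 13/7), attained only by arithmetic progressions.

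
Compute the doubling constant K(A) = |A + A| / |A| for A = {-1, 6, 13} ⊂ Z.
K = |A + A| / |A| = 5/3

Enumerate A + A = {a + b : a, b ∈ A}. With |A| = 3, there are |A|^2 = 9 ordered sum pairs; collecting distinct values, A + A = {-2, 5, 12, 19, 26}, so |A + A| = 5. Thus K = 5/3. Here |A + A| = 2|A| − 1 = 5, the minimum possible — so K = 5/3 is minimal, which holds iff A is an arithmetic progression.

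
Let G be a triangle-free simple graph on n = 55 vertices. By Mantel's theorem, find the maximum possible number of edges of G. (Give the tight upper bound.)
ex(55, K_3) = ⌊55^2/4⌋ = 756

Mantel (1907): a triangle-free graph on n vertices has at most ⌊n^2/4⌋ edges, with equality for the complete bipartite graph K_{⌊n/2⌋, ⌈n/2⌉}. For n = 55: ⌊55^2/4⌋ = ⌊3025/4⌋ = 756. The extremal graph is K_{27, 28}, which has 27·28 = 756 edges.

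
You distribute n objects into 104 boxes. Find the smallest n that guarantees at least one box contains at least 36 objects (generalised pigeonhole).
n = (36 − 1)·104 + 1 = 3641

By the generalised pigeonhole principle, to guarantee some box contains ≥ r objects we need more than (r − 1) · k objects total. Threshold: n = (r − 1) · k + 1. With r = 36 and k = 104: n = 35 · 104 + 1 = 3640 + 1 = 3641. For n = 3640 = 35 · 104, we can put exactly 35 objects in every box, avoiding 36 in any single one — so 3641 is tight.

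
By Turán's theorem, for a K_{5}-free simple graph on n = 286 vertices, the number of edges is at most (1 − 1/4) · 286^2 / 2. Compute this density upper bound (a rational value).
Turán density bound = (3/4) · 286^2/2 = 61347/2 ≈ 30673.5

Turán's theorem: ex(n, K_{r+1}) is achieved by the complete r-partite Turán graph T(n, r) with parts as balanced as possible, and is at most (1 − 1/r) · n^2/2. For r = 4, n = 286: the density bound is (3/4) · 81796/2 = 61347/2 ≈ 30673.5. The integer-valued extremum is e(T(286, 4)) = 30673, which is strictly less than the density bound 61347/2 since 4 ∤ 286 (the parts of T(286, 4) cannot all be equal).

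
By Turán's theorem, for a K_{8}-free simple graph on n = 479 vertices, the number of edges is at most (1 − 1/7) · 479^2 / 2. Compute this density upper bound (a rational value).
Turán density bound = (6/7) · 479^2/2 = 688323/7 ≈ 98331.8571

Turán's theorem: ex(n, K_{r+1}) is achieved by the complete r-partite Turán graph T(n, r) with parts as balanced as possible, and is at most (1 − 1/r) · n^2/2. For r = 7, n = 479: the density bound is (6/7) · 229441/2 = 688323/7 ≈ 98331.8571. The integer-valued extremum is e(T(479, 7)) = 98331, which is strictly less than the density bound 688323/7 since 7 ∤ 479 (the parts of T(479, 7) cannot all be equal).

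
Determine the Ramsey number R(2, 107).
R(2, 107) = 107

R(2, k) = k for all k ≥ 2: in a 2-colouring of K_k, either some edge is red (a red K_2) or all edges are blue (a blue K_k). And K_{106} coloured all-blue has no blue K_107, so R(2, 107) > 106. Hence R(2, 107) = 107.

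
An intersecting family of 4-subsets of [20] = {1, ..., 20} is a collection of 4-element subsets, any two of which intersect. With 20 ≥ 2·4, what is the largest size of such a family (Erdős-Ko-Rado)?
max |F| = C(19, 3) = 969

The Erdős-Ko-Rado theorem states: for n ≥ 2k, an intersecting family of k-subsets of an n-element set has size at most C(n − 1, k − 1), with equality for 'star' families {A ⊆ [n] : |A| = k, i ∈ A} (fix an element i). For n = 20, k = 4: C(19, 3) = 969.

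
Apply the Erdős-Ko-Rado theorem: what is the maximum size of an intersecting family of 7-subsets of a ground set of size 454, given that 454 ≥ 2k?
max |F| = C(453, 6) = 11609607868320

Erdős-Ko-Rado (1961): when n ≥ 2k, max |F| = C(n−1, k−1). The bound is attained by the star {A : i ∈ A} for any fixed i ∈ [n]. Here C(454−1, 7−1) = C(453, 6) = 11609607868320.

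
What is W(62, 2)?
W(62, 2) = 62 + 1 = 63

A 2-term AP is any pair of integers, so a monochromatic 2-AP exists iff some colour is used at least twice. With 62 colours, the colouring i ↦ i on {1, ..., 62} uses each colour once, avoiding any monochromatic pair, so W(62, 2) > 62. For {1, ..., 63}, pigeonhole forces two integers of the same colour, which form a monochromatic 2-AP. Hence W(62, 2) = 63.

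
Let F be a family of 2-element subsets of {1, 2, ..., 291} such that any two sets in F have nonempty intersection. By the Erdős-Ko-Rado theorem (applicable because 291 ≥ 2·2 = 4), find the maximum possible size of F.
max |F| = C(290, 1) = 290

Erdős-Ko-Rado (1961): when n ≥ 2k, max |F| = C(n−1, k−1). The bound is attained by the star {A : i ∈ A} for any fixed i ∈ [n]. Here C(291−1, 2−1) = C(290, 1) = 290.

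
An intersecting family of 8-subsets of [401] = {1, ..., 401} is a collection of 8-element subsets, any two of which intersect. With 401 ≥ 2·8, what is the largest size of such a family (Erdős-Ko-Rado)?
max |F| = C(400, 7) = 308364541201200

Erdős-Ko-Rado (1961): when n ≥ 2k, max |F| = C(n−1, k−1). The bound is attained by the star {A : i ∈ A} for any fixed i ∈ [n]. Here C(401−1, 8−1) = C(400, 7) = 308364541201200.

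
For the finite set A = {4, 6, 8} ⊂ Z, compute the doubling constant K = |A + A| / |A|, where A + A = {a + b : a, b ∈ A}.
K = |A + A| / |A| = 5/3

Enumerate A + A = {a + b : a, b ∈ A}. With |A| = 3, there are |A|^2 = 9 ordered sum pairs; collecting distinct values, A + A = {8, 10, 12, 14, 16}, so |A + A| = 5. Thus K = 5/3. Here |A + A| = 2|A| − 1 = 5, the minimum possible — so K = 5/3 is minimal, which holds iff A is an arithmetic progression.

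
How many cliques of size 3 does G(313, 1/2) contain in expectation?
E[# K_3] = C(313, 3) · (1/2)^C(3, 2) = 5061836 / 2^3 = 1265459/2 = 632729.5

For each 3-subset S of vertices (there are C(313, 3) = 5061836 such S), let X_S = 1 if S induces a K_3 (all C(3, 2) = 3 edges present). Then P(X_S = 1) = (1/2)^3 = 1/8. By linearity of expectation, E[# K_3] = C(313, 3) · (1/2)^3 = 5061836 / 8 = 1265459/2 = 632729.5.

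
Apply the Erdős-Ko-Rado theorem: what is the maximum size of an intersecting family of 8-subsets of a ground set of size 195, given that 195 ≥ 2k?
max |F| = C(194, 7) = 1839231315648

Erdős-Ko-Rado (1961): when n ≥ 2k, max |F| = C(n−1, k−1). The bound is attained by the star {A : i ∈ A} for any fixed i ∈ [n]. Here C(195−1, 8−1) = C(194, 7) = 1839231315648.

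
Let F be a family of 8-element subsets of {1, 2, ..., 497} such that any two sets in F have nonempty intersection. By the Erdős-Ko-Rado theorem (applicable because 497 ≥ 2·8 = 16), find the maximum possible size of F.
max |F| = C(496, 7) = 1404341991932880

The Erdős-Ko-Rado theorem states: for n ≥ 2k, an intersecting family of k-subsets of an n-element set has size at most C(n − 1, k − 1), with equality for 'star' families {A ⊆ [n] : |A| = k, i ∈ A} (fix an element i). For n = 497, k = 8: C(496, 7) = 1404341991932880.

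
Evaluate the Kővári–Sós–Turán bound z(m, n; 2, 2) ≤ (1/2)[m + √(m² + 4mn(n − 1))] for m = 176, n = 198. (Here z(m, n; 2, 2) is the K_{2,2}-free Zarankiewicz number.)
z(176, 198; 2, 2) ≤ (1/2)[176 + √(176² + 4·176·198·197)] = (1/2)[176 + √27491200] = 2709.6026

Kővári–Sós–Turán: let r_1, ..., r_176 be the row sums and z = Σ r_i the total number of 1s. Each pair of columns can share at most one row with both entries 1 (else a 2×2 all-ones block appears), so Σ_i C(r_i, 2) ≤ C(198, 2) = 19503. By convexity Σ_i C(r_i, 2) ≥ 176·C(z/176, 2) = z(z − 176)/(2·176), giving z² − 176z − 176·198·197 ≤ 0 and hence z ≤ (1/2)[176 + √(30976 + 4·6865056)] = (1/2)[176 + √27491200] ≈ (1/2)(176 + 5243.2051) = 2709.6026.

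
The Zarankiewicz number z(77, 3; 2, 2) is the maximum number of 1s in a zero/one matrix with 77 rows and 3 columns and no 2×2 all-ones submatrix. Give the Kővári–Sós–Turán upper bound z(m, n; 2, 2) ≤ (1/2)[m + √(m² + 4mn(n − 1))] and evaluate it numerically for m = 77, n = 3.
z(77, 3; 2, 2) ≤ (1/2)[77 + √(77² + 4·77·3·2)] = (1/2)[77 + √7777] = 82.5937

Kővári–Sós–Turán: let r_1, ..., r_77 be the row sums and z = Σ r_i the total number of 1s. Each pair of columns can share at most one row with both entries 1 (else a 2×2 all-ones block appears), so Σ_i C(r_i, 2) ≤ C(3, 2) = 3. By convexity Σ_i C(r_i, 2) ≥ 77·C(z/77, 2) = z(z − 77)/(2·77), giving z² − 77z − 77·3·2 ≤ 0 and hence z ≤ (1/2)[77 + √(5929 + 4·462)] = (1/2)[77 + √7777] ≈ (1/2)(77 + 88.1873) = 82.5937.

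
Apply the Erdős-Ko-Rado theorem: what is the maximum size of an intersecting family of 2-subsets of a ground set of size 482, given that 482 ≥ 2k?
max |F| = C(481, 1) = 481

Erdős-Ko-Rado (1961): when n ≥ 2k, max |F| = C(n−1, k−1). The bound is attained by the star {A : i ∈ A} for any fixed i ∈ [n]. Here C(482−1, 2−1) = C(481, 1) = 481.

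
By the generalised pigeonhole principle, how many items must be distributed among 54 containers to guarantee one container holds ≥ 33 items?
n = (33 − 1)·54 + 1 = 1729

By the generalised pigeonhole principle, to guarantee some box contains ≥ r objects we need more than (r − 1) · k objects total. Threshold: n = (r − 1) · k + 1. With r = 33 and k = 54: n = 32 · 54 + 1 = 1728 + 1 = 1729. For n = 1728 = 32 · 54, we can put exactly 32 objects in every box, avoiding 33 in any single one — so 1729 is tight.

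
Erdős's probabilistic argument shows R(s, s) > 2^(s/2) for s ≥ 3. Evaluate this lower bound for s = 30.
2^(30/2) = 32768; so R(30, 30) > 32768

Colour each edge of K_n uniformly at random with red/blue. The expected number of monochromatic K_30 is C(n, 30) · 2 · 2^(−C(30,2)). If C(n, 30) · 2^(1 − C(30,2)) < 1, then with positive probability no monochromatic K_30 exists, so R(30, 30) > n. The standard estimate C(n, 30) ≤ n^30/30! shows this inequality holds whenever n ≤ 2^(30/2) (since 30! · 2^(C(30,2) − 1) > 2^(30^2/2) ≥ n^30). Hence R(30, 30) > 2^(30/2) = 32768.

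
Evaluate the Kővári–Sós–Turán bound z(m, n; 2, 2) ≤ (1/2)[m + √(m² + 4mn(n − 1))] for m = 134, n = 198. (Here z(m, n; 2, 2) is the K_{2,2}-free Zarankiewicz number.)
z(134, 198; 2, 2) ≤ (1/2)[134 + √(134² + 4·134·198·197)] = (1/2)[134 + √20925172] = 2354.202

Kővári–Sós–Turán: let r_1, ..., r_134 be the row sums and z = Σ r_i the total number of 1s. Each pair of columns can share at most one row with both entries 1 (else a 2×2 all-ones block appears), so Σ_i C(r_i, 2) ≤ C(198, 2) = 19503. By convexity Σ_i C(r_i, 2) ≥ 134·C(z/134, 2) = z(z − 134)/(2·134), giving z² − 134z − 134·198·197 ≤ 0 and hence z ≤ (1/2)[134 + √(17956 + 4·5226804)] = (1/2)[134 + √20925172] ≈ (1/2)(134 + 4574.404) = 2354.202.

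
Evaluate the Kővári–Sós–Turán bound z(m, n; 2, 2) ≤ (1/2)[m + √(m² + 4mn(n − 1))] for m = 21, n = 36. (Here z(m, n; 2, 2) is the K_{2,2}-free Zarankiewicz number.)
z(21, 36; 2, 2) ≤ (1/2)[21 + √(21² + 4·21·36·35)] = (1/2)[21 + √106281] = 173.5038

Kővári–Sós–Turán: let r_1, ..., r_21 be the row sums and z = Σ r_i the total number of 1s. Each pair of columns can share at most one row with both entries 1 (else a 2×2 all-ones block appears), so Σ_i C(r_i, 2) ≤ C(36, 2) = 630. By convexity Σ_i C(r_i, 2) ≥ 21·C(z/21, 2) = z(z − 21)/(2·21), giving z² − 21z − 21·36·35 ≤ 0 and hence z ≤ (1/2)[21 + √(441 + 4·26460)] = (1/2)[21 + √106281] ≈ (1/2)(21 + 326.0077) = 173.5038.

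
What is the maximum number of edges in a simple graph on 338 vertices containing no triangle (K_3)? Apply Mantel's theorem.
ex(338, K_3) = ⌊338^2/4⌋ = 28561

Mantel (1907): a triangle-free graph on n vertices has at most ⌊n^2/4⌋ edges, with equality for the complete bipartite graph K_{⌊n/2⌋, ⌈n/2⌉}. For n = 338: ⌊338^2/4⌋ = ⌊114244/4⌋ = 28561. The extremal graph is K_{169, 169}, which has 169·169 = 28561 edges.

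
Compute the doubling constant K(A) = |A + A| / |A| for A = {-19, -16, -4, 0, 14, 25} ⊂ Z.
K = |A + A| / |A| = 21/6 = 7/2

Enumerate A + A = {a + b : a, b ∈ A}. With |A| = 6, there are |A|^2 = 36 ordered sum pairs; collecting distinct values, A + A = {-38, -35, -32, -23, -20, -19, -16, -8, -5, -4, -2, 0, 6, 9, 10, 14, 21, 25, 28, 39, 50}, so |A + A| = 21. Thus K = 21/6 = 7/2. For comparison, the minimum possible |A + A| over all 6-element sets is 2·6 − 1 = 11 (so min K = 11/6), attained only by arithmetic progressions.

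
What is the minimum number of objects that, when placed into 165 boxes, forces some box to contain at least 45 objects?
n = (45 − 1)·165 + 1 = 7261

By the generalised pigeonhole principle, to guarantee some box contains ≥ r objects we need more than (r − 1) · k objects total. Threshold: n = (r − 1) · k + 1. With r = 45 and k = 165: n = 44 · 165 + 1 = 7260 + 1 = 7261. For n = 7260 = 44 · 165, we can put exactly 44 objects in every box, avoiding 45 in any single one — so 7261 is tight.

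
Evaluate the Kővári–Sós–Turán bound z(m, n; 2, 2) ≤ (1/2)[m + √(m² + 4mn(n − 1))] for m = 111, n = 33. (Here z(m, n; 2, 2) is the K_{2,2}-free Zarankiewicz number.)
z(111, 33; 2, 2) ≤ (1/2)[111 + √(111² + 4·111·33·32)] = (1/2)[111 + √481185] = 402.3375

Kővári–Sós–Turán: let r_1, ..., r_111 be the row sums and z = Σ r_i the total number of 1s. Each pair of columns can share at most one row with both entries 1 (else a 2×2 all-ones block appears), so Σ_i C(r_i, 2) ≤ C(33, 2) = 528. By convexity Σ_i C(r_i, 2) ≥ 111·C(z/111, 2) = z(z − 111)/(2·111), giving z² − 111z − 111·33·32 ≤ 0 and hence z ≤ (1/2)[111 + √(12321 + 4·117216)] = (1/2)[111 + √481185] ≈ (1/2)(111 + 693.675) = 402.3375.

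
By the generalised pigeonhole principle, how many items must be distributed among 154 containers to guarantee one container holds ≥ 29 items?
n = (29 − 1)·154 + 1 = 4313

By the generalised pigeonhole principle, to guarantee some box contains ≥ r objects we need more than (r − 1) · k objects total. Threshold: n = (r − 1) · k + 1. With r = 29 and k = 154: n = 28 · 154 + 1 = 4312 + 1 = 4313. For n = 4312 = 28 · 154, we can put exactly 28 objects in every box, avoiding 29 in any single one — so 4313 is tight.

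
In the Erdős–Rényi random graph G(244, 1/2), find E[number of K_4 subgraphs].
E[# K_4] = C(244, 4) · (1/2)^C(4, 2) = 144084501 / 2^6 = 2251320.328125

For each 4-subset S of vertices (there are C(244, 4) = 144084501 such S), let X_S = 1 if S induces a K_4 (all C(4, 2) = 6 edges present). Then P(X_S = 1) = (1/2)^6 = 1/64. By linearity of expectation, E[# K_4] = C(244, 4) · (1/2)^6 = 144084501 / 64 = 2251320.328125.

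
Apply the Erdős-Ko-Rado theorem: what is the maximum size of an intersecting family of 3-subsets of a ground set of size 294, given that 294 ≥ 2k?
max |F| = C(293, 2) = 42778

Erdős-Ko-Rado (1961): when n ≥ 2k, max |F| = C(n−1, k−1). The bound is attained by the star {A : i ∈ A} for any fixed i ∈ [n]. Here C(294−1, 3−1) = C(293, 2) = 42778.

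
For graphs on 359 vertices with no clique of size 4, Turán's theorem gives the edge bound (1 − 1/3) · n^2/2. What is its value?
Turán density bound = (2/3) · 359^2/2 = 128881/3 ≈ 42960.3333

Turán's theorem: ex(n, K_{r+1}) is achieved by the complete r-partite Turán graph T(n, r) with parts as balanced as possible, and is at most (1 − 1/r) · n^2/2. For r = 3, n = 359: the density bound is (2/3) · 128881/2 = 128881/3 ≈ 42960.3333. The integer-valued extremum is e(T(359, 3)) = 42960, which is strictly less than the density bound 128881/3 since 3 ∤ 359 (the parts of T(359, 3) cannot all be equal).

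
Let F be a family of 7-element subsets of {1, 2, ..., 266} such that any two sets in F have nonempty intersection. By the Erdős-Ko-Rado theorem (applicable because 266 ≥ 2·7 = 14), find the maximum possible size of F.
max |F| = C(265, 6) = 454347559380

Erdős-Ko-Rado (1961): when n ≥ 2k, max |F| = C(n−1, k−1). The bound is attained by the star {A : i ∈ A} for any fixed i ∈ [n]. Here C(266−1, 7−1) = C(265, 6) = 454347559380.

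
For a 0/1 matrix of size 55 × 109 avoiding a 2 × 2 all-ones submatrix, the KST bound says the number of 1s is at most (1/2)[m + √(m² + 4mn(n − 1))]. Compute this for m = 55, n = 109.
z(55, 109; 2, 2) ≤ (1/2)[55 + √(55² + 4·55·109·108)] = (1/2)[55 + √2592865] = 832.6188

Kővári–Sós–Turán: let r_1, ..., r_55 be the row sums and z = Σ r_i the total number of 1s. Each pair of columns can share at most one row with both entries 1 (else a 2×2 all-ones block appears), so Σ_i C(r_i, 2) ≤ C(109, 2) = 5886. By convexity Σ_i C(r_i, 2) ≥ 55·C(z/55, 2) = z(z − 55)/(2·55), giving z² − 55z − 55·109·108 ≤ 0 and hence z ≤ (1/2)[55 + √(3025 + 4·647460)] = (1/2)[55 + √2592865] ≈ (1/2)(55 + 1610.2376) = 832.6188.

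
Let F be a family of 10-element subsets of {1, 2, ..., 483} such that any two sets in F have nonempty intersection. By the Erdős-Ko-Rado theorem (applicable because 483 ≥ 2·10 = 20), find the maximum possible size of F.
max |F| = C(482, 9) = 3589475655380880200

The Erdős-Ko-Rado theorem states: for n ≥ 2k, an intersecting family of k-subsets of an n-element set has size at most C(n − 1, k − 1), with equality for 'star' families {A ⊆ [n] : |A| = k, i ∈ A} (fix an element i). For n = 483, k = 10: C(482, 9) = 3589475655380880200.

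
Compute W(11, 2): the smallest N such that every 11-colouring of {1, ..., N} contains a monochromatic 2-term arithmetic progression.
W(11, 2) = 11 + 1 = 12

A 2-term AP is any pair of integers, so a monochromatic 2-AP exists iff some colour is used at least twice. With 11 colours, the colouring i ↦ i on {1, ..., 11} uses each colour once, avoiding any monochromatic pair, so W(11, 2) > 11. For {1, ..., 12}, pigeonhole forces two integers of the same colour, which form a monochromatic 2-AP. Hence W(11, 2) = 12.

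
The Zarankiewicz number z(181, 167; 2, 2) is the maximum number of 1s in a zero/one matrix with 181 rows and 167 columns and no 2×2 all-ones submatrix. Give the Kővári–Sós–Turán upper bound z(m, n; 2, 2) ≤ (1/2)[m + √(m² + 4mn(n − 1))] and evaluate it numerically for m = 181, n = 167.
z(181, 167; 2, 2) ≤ (1/2)[181 + √(181² + 4·181·167·166)] = (1/2)[181 + √20103489] = 2332.3457

Kővári–Sós–Turán: let r_1, ..., r_181 be the row sums and z = Σ r_i the total number of 1s. Each pair of columns can share at most one row with both entries 1 (else a 2×2 all-ones block appears), so Σ_i C(r_i, 2) ≤ C(167, 2) = 13861. By convexity Σ_i C(r_i, 2) ≥ 181·C(z/181, 2) = z(z − 181)/(2·181), giving z² − 181z − 181·167·166 ≤ 0 and hence z ≤ (1/2)[181 + √(32761 + 4·5017682)] = (1/2)[181 + √20103489] ≈ (1/2)(181 + 4483.6914) = 2332.3457.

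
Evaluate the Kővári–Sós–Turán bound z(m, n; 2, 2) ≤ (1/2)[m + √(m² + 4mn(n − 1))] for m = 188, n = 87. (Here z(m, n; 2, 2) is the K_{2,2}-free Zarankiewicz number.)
z(188, 87; 2, 2) ≤ (1/2)[188 + √(188² + 4·188·87·86)] = (1/2)[188 + √5661808] = 1283.7277

Kővári–Sós–Turán: let r_1, ..., r_188 be the row sums and z = Σ r_i the total number of 1s. Each pair of columns can share at most one row with both entries 1 (else a 2×2 all-ones block appears), so Σ_i C(r_i, 2) ≤ C(87, 2) = 3741. By convexity Σ_i C(r_i, 2) ≥ 188·C(z/188, 2) = z(z − 188)/(2·188), giving z² − 188z − 188·87·86 ≤ 0 and hence z ≤ (1/2)[188 + √(35344 + 4·1406616)] = (1/2)[188 + √5661808] ≈ (1/2)(188 + 2379.4554) = 1283.7277.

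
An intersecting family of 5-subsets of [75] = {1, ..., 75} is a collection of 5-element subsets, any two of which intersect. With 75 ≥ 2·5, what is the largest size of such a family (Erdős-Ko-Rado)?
max |F| = C(74, 4) = 1150626

The Erdős-Ko-Rado theorem states: for n ≥ 2k, an intersecting family of k-subsets of an n-element set has size at most C(n − 1, k − 1), with equality for 'star' families {A ⊆ [n] : |A| = k, i ∈ A} (fix an element i). For n = 75, k = 5: C(74, 4) = 1150626.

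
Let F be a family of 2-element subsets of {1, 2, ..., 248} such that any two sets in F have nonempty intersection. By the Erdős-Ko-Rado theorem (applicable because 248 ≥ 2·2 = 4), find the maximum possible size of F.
max |F| = C(247, 1) = 247

Erdős-Ko-Rado (1961): when n ≥ 2k, max |F| = C(n−1, k−1). The bound is attained by the star {A : i ∈ A} for any fixed i ∈ [n]. Here C(248−1, 2−1) = C(247, 1) = 247.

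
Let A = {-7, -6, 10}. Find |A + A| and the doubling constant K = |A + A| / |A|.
K = |A + A| / |A| = 6/3 = 2

Enumerate A + A = {a + b : a, b ∈ A}. With |A| = 3, there are |A|^2 = 9 ordered sum pairs; collecting distinct values, A + A = {-14, -13, -12, 3, 4, 20}, so |A + A| = 6. Thus K = 6/3 = 2. For comparison, the minimum possible |A + A| over all 3-element sets is 2·3 − 1 = 5 (so min K = 5/3), attained only by arithmetic progressions.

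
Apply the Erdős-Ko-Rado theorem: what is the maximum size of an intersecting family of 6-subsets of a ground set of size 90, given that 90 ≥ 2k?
max |F| = C(89, 5) = 41507642

The Erdős-Ko-Rado theorem states: for n ≥ 2k, an intersecting family of k-subsets of an n-element set has size at most C(n − 1, k − 1), with equality for 'star' families {A ⊆ [n] : |A| = k, i ∈ A} (fix an element i). For n = 90, k = 6: C(89, 5) = 41507642.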